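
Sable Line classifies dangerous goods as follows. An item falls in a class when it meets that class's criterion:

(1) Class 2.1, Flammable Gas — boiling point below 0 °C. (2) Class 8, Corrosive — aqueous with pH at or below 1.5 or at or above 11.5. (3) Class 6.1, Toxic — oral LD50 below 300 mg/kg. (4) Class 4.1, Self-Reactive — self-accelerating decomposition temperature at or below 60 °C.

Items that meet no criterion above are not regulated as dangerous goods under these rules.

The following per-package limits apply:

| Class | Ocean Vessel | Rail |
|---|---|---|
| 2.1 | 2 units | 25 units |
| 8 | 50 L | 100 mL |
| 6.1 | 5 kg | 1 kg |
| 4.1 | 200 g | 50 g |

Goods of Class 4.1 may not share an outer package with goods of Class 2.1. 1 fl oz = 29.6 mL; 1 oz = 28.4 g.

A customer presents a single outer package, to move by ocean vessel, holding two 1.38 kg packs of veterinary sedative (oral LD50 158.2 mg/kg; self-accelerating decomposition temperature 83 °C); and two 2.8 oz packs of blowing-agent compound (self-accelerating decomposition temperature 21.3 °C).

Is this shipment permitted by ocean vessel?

Yes

With oral LD50 158.2 mg/kg (< 300 mg/kg), the veterinary sedative falls in Class 6.1.
Blowing-agent compound: self-accelerating decomposition temperature 21.3 °C ≤ 60 °C → Class 4.1 (Self-Reactive).
Class 4.1 quantity: two 2.8 oz packs = 159.04 g.
159.04 g ≤ 200 g (ocean vessel limit, Class 4.1) — within limit.
Class 6.1 quantity: two 1.38 kg packs = 2.76 kg.
That is within the Class 6.1 ocean vessel limit of 5 kg.
The segregation rule (Class 4.1 with Class 2.1) does not apply to Class 4.1 with Class 6.1.
Every hazard class is within its ocean vessel limit and no segregation rule is violated.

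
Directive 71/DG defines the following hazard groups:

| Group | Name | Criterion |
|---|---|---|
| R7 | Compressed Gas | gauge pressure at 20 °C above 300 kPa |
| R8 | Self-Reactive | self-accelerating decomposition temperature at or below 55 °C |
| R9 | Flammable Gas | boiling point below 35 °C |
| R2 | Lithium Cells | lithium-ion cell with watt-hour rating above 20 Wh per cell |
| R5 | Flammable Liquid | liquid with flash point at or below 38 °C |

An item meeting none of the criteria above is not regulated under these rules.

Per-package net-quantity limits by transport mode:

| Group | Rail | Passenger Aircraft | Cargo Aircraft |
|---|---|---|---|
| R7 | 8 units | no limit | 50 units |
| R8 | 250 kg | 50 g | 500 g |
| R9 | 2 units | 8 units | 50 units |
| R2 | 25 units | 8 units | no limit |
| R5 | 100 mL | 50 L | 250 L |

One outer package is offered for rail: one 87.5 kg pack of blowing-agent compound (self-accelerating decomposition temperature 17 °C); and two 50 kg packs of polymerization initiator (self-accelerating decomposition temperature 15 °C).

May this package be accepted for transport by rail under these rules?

With self-accelerating decomposition temperature 17 °C (≤ 55 °C), the blowing-agent compound falls in Group R8.
Polymerization initiator: self-accelerating decomposition temperature 15 °C ≤ 55 °C → Group R8 (Self-Reactive).
Total Group R8: 87.5 kg + (two 50 kg packs = 100 kg) = 187.5 kg.
That is within the Group R8 rail limit of 250 kg.

Yes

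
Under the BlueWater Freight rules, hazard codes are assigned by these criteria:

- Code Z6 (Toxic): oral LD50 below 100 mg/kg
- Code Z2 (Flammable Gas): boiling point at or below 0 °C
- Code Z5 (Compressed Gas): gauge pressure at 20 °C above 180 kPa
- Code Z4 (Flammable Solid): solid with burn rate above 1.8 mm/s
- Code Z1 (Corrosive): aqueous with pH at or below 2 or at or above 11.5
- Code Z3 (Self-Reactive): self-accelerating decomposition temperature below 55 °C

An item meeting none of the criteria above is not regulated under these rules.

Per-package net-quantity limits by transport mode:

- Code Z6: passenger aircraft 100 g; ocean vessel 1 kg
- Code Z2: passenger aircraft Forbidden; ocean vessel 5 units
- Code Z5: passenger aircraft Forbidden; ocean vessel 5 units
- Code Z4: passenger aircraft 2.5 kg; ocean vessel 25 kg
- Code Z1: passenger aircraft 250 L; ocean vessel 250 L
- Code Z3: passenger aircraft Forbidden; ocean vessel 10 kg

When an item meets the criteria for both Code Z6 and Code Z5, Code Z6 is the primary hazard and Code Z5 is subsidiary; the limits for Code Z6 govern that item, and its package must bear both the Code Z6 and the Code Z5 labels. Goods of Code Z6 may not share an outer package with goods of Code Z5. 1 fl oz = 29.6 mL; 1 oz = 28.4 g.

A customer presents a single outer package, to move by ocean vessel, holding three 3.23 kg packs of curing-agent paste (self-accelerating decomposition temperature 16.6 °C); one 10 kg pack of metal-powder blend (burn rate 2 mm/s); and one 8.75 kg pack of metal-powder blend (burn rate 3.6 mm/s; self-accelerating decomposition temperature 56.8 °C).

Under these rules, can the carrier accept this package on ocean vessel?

With self-accelerating decomposition temperature 16.6 °C (< 55 °C), the curing-agent paste falls in Code Z3.
Metal-powder blend: burn rate 2 mm/s > 1.8 mm/s → Code Z4 (Flammable Solid).
The metal-powder blend has burn rate 3.6 mm/s, which is > 1.8 mm/s, so it is Code Z4 (Flammable Solid).
Total Code Z4: 10 kg + 8.75 kg = 18.75 kg.
18.75 kg is within the ocean vessel limit of 25 kg for Code Z4.
Code Z3 quantity: three 3.23 kg packs = 9.69 kg.
9.69 kg ≤ 10 kg (ocean vessel limit, Code Z3) — within limit.
The segregation rule (Code Z6 with Code Z5) does not apply to Code Z4 with Code Z3.
Every hazard code is within its ocean vessel limit and no segregation rule is violated.

Yes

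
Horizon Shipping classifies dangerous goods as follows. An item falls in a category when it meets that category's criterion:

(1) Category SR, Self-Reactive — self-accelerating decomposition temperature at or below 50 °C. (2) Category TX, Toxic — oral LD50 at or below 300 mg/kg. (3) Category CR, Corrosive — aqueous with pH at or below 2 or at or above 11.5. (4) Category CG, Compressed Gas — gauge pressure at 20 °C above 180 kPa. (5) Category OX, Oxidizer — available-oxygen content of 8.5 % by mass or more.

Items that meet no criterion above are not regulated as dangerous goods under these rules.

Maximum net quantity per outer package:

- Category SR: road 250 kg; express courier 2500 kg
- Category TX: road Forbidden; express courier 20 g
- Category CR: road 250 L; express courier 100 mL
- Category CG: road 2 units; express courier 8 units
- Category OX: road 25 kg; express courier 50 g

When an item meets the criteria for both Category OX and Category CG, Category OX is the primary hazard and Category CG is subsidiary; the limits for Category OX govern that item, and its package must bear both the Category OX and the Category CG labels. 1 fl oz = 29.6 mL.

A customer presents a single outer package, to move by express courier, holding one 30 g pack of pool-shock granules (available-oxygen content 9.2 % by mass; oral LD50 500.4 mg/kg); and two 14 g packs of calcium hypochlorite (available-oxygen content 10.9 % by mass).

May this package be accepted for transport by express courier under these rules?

With available-oxygen content 9.2 % by mass (≥ 8.5 % by mass), the pool-shock granules fall in Category OX.
The calcium hypochlorite has available-oxygen content 10.9 % by mass, which is ≥ 8.5 % by mass, so it is Category OX (Oxidizer).
Total Category OX: 30 g + (two 14 g packs = 28 g) = 58 g.
58 g exceeds the express courier limit of 50 g for Category OX.

No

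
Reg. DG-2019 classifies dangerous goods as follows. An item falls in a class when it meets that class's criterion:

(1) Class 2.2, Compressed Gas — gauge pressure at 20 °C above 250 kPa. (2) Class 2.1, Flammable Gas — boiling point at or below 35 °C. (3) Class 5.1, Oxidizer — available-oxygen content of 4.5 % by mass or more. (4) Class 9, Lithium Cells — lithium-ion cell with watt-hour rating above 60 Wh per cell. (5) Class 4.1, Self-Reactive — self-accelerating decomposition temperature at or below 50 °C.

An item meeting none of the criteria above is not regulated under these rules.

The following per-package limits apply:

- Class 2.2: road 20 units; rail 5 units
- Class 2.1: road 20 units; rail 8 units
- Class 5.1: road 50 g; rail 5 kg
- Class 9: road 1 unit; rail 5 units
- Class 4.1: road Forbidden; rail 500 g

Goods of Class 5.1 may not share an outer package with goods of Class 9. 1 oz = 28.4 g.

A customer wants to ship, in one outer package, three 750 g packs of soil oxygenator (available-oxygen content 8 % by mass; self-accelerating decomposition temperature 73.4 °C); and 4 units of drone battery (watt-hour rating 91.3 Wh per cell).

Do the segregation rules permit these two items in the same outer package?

No

Available-oxygen content 8 % by mass meets the Class 5.1 criterion (Oxidizer), so the soil oxygenator is Class 5.1.
Watt-hour rating 91.3 Wh per cell meets the Class 9 criterion (Lithium Cells), so the drone battery is Class 9.
Class 5.1 and Class 9 may not share an outer package.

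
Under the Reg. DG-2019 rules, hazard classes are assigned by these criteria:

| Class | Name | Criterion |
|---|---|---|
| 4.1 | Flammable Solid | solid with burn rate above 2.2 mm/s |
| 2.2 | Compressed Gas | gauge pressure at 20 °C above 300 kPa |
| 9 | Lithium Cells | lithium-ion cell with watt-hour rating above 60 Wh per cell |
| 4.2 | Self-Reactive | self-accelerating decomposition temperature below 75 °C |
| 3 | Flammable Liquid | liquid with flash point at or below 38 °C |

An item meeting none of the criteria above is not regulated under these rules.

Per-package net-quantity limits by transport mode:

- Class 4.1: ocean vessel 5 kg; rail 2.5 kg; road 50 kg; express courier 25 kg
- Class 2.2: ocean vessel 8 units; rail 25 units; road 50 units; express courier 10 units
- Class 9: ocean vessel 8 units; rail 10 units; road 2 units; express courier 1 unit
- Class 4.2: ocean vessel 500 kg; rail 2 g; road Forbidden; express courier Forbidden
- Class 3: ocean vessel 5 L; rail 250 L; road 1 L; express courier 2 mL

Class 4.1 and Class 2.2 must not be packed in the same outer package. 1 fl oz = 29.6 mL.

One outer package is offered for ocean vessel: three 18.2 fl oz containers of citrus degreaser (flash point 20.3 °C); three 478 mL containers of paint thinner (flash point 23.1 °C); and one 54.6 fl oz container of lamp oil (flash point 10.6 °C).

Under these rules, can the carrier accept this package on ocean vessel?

Flash point 20.3 °C meets the Class 3 criterion (Flammable Liquid), so the citrus degreaser is Class 3.
The paint thinner has flash point 23.1 °C, which is ≤ 38 °C, so it is Class 3 (Flammable Liquid).
Lamp oil: flash point 10.6 °C ≤ 38 °C → Class 3 (Flammable Liquid).
Class 3 net quantity: (three 18.2 fl oz containers = 1616.16 mL) + (three 478 mL containers = 1.434 L) + (one 54.6 fl oz container = 1616.16 mL) = 4666.32 mL.
4666.32 mL is within the ocean vessel limit of 5 L for Class 3.

Yes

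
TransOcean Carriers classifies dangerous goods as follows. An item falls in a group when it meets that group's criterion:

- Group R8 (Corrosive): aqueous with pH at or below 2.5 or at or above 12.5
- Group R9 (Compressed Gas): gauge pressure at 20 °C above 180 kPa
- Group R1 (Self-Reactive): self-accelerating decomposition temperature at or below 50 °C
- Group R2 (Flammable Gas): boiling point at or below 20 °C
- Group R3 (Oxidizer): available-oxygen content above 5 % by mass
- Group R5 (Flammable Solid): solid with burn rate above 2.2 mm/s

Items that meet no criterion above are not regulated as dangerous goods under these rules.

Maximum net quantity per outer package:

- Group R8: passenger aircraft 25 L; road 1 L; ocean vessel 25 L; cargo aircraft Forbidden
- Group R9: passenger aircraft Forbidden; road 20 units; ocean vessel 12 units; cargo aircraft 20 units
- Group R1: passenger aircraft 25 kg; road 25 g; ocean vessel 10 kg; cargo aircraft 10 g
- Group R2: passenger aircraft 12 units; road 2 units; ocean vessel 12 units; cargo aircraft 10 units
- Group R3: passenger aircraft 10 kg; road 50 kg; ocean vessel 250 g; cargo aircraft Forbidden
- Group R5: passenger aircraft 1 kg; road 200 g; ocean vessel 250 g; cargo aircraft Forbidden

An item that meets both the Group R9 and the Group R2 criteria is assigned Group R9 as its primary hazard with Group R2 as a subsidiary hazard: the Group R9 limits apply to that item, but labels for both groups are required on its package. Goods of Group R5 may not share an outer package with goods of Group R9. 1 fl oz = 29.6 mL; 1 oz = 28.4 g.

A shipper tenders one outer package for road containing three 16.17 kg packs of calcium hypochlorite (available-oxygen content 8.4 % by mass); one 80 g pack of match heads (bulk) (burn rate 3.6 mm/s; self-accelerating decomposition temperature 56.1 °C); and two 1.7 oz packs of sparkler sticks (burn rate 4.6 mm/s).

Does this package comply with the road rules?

With available-oxygen content 8.4 % by mass (> 5 % by mass), the calcium hypochlorite falls in Group R3.
The match heads (bulk) have burn rate 3.6 mm/s, which is > 2.2 mm/s, so they are Group R5 (Flammable Solid).
With burn rate 4.6 mm/s (> 2.2 mm/s), the sparkler sticks fall in Group R5.
Total Group R5: 80 g + (two 1.7 oz packs = 96.56 g) = 176.56 g.
176.56 g ≤ 200 g (road limit, Group R5) — within limit.
Group R3 quantity: three 16.17 kg packs = 48.51 kg.
48.51 kg is within the road limit of 50 kg for Group R3.
The segregation rule (Group R5 with Group R9) does not apply to Group R5 with Group R3.
Every hazard group is within its road limit and no segregation rule is violated.

Yes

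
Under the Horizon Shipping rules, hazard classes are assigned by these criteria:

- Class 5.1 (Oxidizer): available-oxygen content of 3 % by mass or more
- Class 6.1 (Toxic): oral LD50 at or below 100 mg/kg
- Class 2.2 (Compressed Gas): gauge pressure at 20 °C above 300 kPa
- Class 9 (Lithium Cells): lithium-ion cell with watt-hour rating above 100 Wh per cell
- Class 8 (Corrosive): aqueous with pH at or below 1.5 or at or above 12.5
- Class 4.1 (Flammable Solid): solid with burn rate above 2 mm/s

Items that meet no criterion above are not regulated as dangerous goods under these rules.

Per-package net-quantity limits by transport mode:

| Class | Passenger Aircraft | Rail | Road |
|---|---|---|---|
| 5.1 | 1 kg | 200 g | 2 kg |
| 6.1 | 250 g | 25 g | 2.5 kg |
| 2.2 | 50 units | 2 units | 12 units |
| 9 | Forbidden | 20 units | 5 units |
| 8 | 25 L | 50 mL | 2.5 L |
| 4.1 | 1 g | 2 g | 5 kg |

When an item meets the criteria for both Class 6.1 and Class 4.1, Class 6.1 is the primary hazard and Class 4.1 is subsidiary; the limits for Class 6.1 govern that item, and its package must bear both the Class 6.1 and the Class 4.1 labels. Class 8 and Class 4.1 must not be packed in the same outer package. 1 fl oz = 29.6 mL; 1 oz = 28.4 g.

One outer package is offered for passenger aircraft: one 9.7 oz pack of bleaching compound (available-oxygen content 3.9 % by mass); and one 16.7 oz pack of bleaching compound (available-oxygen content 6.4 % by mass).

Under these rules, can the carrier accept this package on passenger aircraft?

With available-oxygen content 3.9 % by mass (≥ 3 % by mass), the bleaching compound falls in Class 5.1.
With available-oxygen content 6.4 % by mass (≥ 3 % by mass), the bleaching compound falls in Class 5.1.
Total Class 5.1: (one 9.7 oz pack = 275.48 g) + (one 16.7 oz pack = 474.28 g) = 749.76 g.
That is within the Class 5.1 passenger aircraft limit of 1 kg.

Yes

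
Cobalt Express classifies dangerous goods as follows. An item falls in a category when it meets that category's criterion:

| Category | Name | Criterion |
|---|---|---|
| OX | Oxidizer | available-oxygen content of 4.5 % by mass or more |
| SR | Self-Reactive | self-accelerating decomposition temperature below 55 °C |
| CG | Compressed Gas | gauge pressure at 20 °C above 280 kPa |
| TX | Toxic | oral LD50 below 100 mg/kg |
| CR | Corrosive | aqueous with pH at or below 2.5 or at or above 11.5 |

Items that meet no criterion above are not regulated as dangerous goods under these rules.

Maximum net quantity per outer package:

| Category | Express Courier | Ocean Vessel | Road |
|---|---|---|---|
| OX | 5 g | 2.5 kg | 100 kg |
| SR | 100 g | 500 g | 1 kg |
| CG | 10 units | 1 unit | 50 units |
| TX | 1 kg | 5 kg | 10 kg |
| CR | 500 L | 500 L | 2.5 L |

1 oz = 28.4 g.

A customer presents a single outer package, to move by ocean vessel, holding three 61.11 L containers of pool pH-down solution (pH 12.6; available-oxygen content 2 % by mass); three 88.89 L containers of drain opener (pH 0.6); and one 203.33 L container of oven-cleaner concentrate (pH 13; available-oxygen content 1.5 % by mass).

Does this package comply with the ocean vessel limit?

No

pH 12.6 meets the Category CR criterion (Corrosive), so the pool pH-down solution is Category CR.
The drain opener has pH 0.6, which is ≤ 2.5, so it is Category CR (Corrosive).
Oven-cleaner concentrate: pH 13 ≥ 11.5 → Category CR (Corrosive).
Total Category CR: (three 61.11 L containers = 183.33 L) + (three 88.89 L containers = 266.67 L) + 203.33 L = 653.33 L.
That exceeds the Category CR ocean vessel limit of 500 L.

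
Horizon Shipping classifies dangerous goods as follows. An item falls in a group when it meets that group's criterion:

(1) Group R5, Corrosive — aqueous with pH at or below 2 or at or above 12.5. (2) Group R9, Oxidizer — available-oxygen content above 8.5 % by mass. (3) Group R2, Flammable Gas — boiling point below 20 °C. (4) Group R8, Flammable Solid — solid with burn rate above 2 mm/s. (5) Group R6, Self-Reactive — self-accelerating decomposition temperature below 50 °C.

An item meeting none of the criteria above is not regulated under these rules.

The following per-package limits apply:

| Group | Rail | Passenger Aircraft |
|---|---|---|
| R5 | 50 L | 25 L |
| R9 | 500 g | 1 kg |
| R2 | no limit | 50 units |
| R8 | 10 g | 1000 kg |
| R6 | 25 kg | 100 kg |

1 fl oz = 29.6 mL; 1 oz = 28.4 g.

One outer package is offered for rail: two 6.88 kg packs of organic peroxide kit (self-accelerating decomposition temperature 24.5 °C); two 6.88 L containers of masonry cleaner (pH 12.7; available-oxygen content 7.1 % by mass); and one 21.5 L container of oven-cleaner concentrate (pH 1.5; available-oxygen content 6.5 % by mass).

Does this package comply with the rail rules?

Yes

Organic peroxide kit: self-accelerating decomposition temperature 24.5 °C < 50 °C → Group R6 (Self-Reactive).
With pH 12.7 (≥ 12.5), the masonry cleaner falls in Group R5.
pH 1.5 meets the Group R5 criterion (Corrosive), so the oven-cleaner concentrate is Group R5.
Group R5 net quantity: (two 6.88 L containers = 13.76 L) + 21.5 L = 35.26 L.
35.26 L is within the rail limit of 50 L for Group R5.
Group R6 quantity: two 6.88 kg packs = 13.76 kg.
That is within the Group R6 rail limit of 25 kg.
Every hazard group is within its rail limit and no segregation rule is violated.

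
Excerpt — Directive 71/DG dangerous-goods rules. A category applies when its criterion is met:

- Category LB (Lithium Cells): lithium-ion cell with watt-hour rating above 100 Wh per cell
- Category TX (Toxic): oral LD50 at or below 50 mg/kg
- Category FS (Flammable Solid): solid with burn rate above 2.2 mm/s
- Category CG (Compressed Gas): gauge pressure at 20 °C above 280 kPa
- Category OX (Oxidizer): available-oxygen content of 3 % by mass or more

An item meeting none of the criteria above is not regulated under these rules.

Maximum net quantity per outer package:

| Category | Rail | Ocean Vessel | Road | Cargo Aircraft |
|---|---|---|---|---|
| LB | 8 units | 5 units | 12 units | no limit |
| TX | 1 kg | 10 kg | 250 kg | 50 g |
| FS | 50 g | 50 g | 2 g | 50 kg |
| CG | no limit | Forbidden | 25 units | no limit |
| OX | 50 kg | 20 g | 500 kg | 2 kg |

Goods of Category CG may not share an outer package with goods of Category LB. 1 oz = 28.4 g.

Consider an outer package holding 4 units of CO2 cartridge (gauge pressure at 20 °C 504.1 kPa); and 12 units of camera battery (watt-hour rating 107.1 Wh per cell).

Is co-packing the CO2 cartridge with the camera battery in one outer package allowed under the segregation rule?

CO2 cartridge: gauge pressure at 20 °C 504.1 kPa > 280 kPa → Category CG (Compressed Gas).
Camera battery: watt-hour rating 107.1 Wh per cell > 100 Wh per cell → Category LB (Lithium Cells).
Category CG and Category LB may not share an outer package.

No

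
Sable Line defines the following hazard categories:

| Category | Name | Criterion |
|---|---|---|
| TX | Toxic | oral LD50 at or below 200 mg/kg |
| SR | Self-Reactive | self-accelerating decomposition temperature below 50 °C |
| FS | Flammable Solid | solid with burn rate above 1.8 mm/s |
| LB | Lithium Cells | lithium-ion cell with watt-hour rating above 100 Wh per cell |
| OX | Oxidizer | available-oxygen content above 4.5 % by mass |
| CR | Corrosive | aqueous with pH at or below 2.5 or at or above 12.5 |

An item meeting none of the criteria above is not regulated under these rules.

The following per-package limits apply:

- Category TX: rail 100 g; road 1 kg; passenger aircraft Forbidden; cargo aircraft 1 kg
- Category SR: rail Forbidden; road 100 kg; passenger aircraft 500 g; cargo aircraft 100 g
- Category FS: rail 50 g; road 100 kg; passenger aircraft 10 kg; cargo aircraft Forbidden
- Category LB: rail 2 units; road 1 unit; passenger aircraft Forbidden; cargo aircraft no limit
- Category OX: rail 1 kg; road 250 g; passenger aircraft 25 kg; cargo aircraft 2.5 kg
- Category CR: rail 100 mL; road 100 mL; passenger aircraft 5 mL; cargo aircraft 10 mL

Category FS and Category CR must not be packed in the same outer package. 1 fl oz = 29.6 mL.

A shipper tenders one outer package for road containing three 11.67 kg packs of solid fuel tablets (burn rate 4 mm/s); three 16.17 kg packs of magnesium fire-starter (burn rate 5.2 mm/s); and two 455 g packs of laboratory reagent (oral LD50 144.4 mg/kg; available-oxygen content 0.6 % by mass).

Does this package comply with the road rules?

Solid fuel tablets: burn rate 4 mm/s > 1.8 mm/s → Category FS (Flammable Solid).
Magnesium fire-starter: burn rate 5.2 mm/s > 1.8 mm/s → Category FS (Flammable Solid).
Oral LD50 144.4 mg/kg meets the Category TX criterion (Toxic), so the laboratory reagent is Category TX.
Category FS net quantity: (three 11.67 kg packs = 35.01 kg) + (three 16.17 kg packs = 48.51 kg) = 83.52 kg.
83.52 kg is within the road limit of 100 kg for Category FS.
Category TX quantity: two 455 g packs = 910 g.
That is within the Category TX road limit of 1 kg.
The segregation rule (Category FS with Category CR) does not apply to Category FS with Category TX.
Every hazard category is within its road limit and no segregation rule is violated.

Yes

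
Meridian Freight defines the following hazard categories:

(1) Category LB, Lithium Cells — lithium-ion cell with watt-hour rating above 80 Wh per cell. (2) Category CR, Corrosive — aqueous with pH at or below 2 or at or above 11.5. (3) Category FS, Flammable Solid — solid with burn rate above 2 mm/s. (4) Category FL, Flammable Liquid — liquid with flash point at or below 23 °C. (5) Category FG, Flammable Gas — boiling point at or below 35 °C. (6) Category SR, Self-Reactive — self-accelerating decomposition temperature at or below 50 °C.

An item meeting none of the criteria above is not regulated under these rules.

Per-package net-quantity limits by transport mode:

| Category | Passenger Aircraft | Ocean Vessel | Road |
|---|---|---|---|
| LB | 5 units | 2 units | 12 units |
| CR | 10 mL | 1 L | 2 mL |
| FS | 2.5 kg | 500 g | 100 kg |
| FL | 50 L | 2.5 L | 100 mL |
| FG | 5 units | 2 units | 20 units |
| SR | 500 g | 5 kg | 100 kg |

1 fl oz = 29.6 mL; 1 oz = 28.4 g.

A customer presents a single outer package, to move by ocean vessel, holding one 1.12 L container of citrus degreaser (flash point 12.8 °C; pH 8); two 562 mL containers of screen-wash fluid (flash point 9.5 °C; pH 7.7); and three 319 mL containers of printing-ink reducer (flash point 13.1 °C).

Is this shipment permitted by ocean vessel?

No

Flash point 12.8 °C meets the Category FL criterion (Flammable Liquid), so the citrus degreaser is Category FL.
With flash point 9.5 °C (≤ 23 °C), the screen-wash fluid falls in Category FL.
The printing-ink reducer has flash point 13.1 °C, which is ≤ 23 °C, so it is Category FL (Flammable Liquid).
Category FL net quantity: 1.12 L + (two 562 mL containers = 1.124 L) + (three 319 mL containers = 957 mL) = 3.201 L.
That exceeds the Category FL ocean vessel limit of 2.5 L.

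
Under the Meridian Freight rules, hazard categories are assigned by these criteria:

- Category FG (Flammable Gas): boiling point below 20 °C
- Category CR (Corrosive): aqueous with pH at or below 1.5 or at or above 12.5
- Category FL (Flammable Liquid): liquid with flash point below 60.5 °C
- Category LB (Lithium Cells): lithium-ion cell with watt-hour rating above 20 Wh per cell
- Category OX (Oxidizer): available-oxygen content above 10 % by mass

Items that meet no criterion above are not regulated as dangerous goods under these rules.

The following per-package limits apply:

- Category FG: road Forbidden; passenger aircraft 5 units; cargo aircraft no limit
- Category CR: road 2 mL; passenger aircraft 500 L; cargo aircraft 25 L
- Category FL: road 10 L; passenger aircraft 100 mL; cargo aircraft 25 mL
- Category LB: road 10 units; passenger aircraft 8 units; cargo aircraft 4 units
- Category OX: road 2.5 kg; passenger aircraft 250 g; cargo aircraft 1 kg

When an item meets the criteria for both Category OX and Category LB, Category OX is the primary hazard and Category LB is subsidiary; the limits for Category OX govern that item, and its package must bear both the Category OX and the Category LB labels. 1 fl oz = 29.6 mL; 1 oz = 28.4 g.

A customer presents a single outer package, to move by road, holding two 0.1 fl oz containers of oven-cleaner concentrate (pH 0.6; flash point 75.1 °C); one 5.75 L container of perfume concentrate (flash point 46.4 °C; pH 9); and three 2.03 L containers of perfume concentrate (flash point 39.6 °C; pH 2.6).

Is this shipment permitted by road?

No

The oven-cleaner concentrate has pH 0.6, which is ≤ 1.5, so it is Category CR (Corrosive).
The perfume concentrate has flash point 46.4 °C, which is < 60.5 °C, so it is Category FL (Flammable Liquid).
Flash point 39.6 °C meets the Category FL criterion (Flammable Liquid), so the perfume concentrate is Category FL.
Category FL net quantity: 5.75 L + (three 2.03 L containers = 6.09 L) = 11.84 L.
11.84 L exceeds the road limit of 10 L for Category FL.
Category CR quantity: two 0.1 fl oz containers = 5.92 mL.
That exceeds the Category CR road limit of 2 mL.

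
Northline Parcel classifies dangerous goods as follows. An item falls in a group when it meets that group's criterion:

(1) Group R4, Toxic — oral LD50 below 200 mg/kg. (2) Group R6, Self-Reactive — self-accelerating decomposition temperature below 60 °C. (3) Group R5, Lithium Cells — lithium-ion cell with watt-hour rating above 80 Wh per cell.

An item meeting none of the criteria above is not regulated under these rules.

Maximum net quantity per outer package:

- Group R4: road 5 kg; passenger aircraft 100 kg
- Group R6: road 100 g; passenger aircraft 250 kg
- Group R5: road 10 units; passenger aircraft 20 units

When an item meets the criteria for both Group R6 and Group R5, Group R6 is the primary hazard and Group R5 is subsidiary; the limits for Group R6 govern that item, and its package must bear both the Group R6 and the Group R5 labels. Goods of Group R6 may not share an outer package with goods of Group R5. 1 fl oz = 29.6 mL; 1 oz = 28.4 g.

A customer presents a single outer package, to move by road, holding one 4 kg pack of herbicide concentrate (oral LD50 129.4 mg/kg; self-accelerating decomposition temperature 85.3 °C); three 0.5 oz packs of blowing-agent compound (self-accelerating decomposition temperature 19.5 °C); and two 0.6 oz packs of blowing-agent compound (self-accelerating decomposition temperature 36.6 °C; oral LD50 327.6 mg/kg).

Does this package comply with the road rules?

The herbicide concentrate has oral LD50 129.4 mg/kg, which is < 200 mg/kg, so it is Group R4 (Toxic).
Self-accelerating decomposition temperature 19.5 °C meets the Group R6 criterion (Self-Reactive), so the blowing-agent compound is Group R6.
The blowing-agent compound has self-accelerating decomposition temperature 36.6 °C, which is < 60 °C, so it is Group R6 (Self-Reactive).
Total Group R6: (three 0.5 oz packs = 42.6 g) + (two 0.6 oz packs = 34.08 g) = 76.68 g.
76.68 g is within the road limit of 100 g for Group R6.
Group R4 quantity: 4 kg.
4 kg ≤ 5 kg (road limit, Group R4) — within limit.
The segregation rule (Group R6 with Group R5) does not apply to Group R6 with Group R4.
Every hazard group is within its road limit and no segregation rule is violated.

Yes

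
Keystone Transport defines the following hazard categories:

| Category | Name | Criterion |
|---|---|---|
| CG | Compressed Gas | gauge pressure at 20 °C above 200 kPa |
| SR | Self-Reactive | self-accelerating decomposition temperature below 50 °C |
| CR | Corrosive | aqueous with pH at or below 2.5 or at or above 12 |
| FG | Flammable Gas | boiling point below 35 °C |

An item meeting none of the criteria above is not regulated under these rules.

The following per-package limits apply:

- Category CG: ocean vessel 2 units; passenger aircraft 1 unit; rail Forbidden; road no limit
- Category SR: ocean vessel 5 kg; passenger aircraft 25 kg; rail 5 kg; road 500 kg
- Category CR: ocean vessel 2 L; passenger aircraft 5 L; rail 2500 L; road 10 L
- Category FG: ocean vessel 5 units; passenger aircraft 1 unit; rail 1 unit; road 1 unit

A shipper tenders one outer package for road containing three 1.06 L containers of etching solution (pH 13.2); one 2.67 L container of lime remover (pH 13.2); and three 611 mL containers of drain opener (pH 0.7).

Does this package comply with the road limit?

Yes

Etching solution: pH 13.2 ≥ 12 → Category CR (Corrosive).
With pH 13.2 (≥ 12), the lime remover falls in Category CR.
pH 0.7 meets the Category CR criterion (Corrosive), so the drain opener is Category CR.
Category CR net quantity: (three 1.06 L containers = 3.18 L) + 2.67 L + (three 611 mL containers = 1.833 L) = 7.683 L.
7.683 L ≤ 10 L (road limit, Category CR) — within limit.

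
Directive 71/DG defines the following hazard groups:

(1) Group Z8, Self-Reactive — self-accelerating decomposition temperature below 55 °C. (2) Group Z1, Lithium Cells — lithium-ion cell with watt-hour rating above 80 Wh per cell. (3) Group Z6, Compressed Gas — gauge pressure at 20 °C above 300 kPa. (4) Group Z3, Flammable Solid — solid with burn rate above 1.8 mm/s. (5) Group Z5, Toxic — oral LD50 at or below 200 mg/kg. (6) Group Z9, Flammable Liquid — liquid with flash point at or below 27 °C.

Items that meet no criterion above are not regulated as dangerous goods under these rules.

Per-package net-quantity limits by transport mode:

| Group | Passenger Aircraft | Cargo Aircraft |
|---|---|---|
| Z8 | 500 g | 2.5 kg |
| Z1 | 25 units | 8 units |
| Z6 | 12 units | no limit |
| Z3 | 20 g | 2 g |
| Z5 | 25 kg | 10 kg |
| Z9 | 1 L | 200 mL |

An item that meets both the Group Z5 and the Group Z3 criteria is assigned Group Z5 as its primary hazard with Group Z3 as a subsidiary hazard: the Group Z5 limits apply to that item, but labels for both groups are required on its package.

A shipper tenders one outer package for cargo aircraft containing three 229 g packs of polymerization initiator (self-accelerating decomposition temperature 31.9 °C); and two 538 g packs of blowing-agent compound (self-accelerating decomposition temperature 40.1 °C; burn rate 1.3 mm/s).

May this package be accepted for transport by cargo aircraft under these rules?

Yes

With self-accelerating decomposition temperature 31.9 °C (< 55 °C), the polymerization initiator falls in Group Z8.
Self-accelerating decomposition temperature 40.1 °C meets the Group Z8 criterion (Self-Reactive), so the blowing-agent compound is Group Z8.
Total Group Z8: (three 229 g packs = 687 g) + (two 538 g packs = 1.076 kg) = 1.763 kg.
1.763 kg is within the cargo aircraft limit of 2.5 kg for Group Z8.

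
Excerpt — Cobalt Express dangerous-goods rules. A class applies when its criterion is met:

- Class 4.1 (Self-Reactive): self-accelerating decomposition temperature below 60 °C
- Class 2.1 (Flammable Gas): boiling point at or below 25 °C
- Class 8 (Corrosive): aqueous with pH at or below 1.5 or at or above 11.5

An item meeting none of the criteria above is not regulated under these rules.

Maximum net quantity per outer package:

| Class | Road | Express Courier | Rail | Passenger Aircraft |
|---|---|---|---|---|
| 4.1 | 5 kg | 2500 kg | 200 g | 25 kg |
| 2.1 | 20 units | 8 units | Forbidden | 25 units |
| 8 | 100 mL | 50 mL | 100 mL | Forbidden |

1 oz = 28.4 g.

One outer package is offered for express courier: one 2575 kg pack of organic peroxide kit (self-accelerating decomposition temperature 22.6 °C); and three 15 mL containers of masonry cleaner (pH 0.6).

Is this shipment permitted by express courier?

With self-accelerating decomposition temperature 22.6 °C (< 60 °C), the organic peroxide kit falls in Class 4.1.
pH 0.6 meets the Class 8 criterion (Corrosive), so the masonry cleaner is Class 8.
Class 4.1 quantity: 2575 kg.
That exceeds the Class 4.1 express courier limit of 2500 kg.
Class 8 quantity: three 15 mL containers = 45 mL.
45 mL ≤ 50 mL (express courier limit, Class 8) — within limit.

No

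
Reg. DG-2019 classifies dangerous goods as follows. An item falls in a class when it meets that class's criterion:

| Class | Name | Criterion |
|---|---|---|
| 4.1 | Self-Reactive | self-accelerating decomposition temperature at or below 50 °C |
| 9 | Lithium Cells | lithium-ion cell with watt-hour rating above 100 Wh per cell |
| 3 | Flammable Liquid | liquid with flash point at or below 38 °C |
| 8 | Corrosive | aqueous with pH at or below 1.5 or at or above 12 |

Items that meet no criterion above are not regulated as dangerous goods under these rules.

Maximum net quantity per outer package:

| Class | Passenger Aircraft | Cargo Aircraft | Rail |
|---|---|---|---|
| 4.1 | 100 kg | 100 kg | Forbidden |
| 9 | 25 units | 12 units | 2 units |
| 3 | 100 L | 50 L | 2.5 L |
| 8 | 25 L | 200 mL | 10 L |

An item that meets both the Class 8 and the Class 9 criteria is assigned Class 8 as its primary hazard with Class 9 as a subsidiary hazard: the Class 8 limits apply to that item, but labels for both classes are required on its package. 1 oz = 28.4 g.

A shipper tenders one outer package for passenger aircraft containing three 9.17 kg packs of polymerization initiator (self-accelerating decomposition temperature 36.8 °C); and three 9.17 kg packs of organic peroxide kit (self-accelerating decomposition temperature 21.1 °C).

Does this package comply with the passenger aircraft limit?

Yes

Polymerization initiator: self-accelerating decomposition temperature 36.8 °C ≤ 50 °C → Class 4.1 (Self-Reactive).
Self-accelerating decomposition temperature 21.1 °C meets the Class 4.1 criterion (Self-Reactive), so the organic peroxide kit is Class 4.1.
Class 4.1 net quantity: (three 9.17 kg packs = 27.51 kg) + (three 9.17 kg packs = 27.51 kg) = 55.02 kg.
That is within the Class 4.1 passenger aircraft limit of 100 kg.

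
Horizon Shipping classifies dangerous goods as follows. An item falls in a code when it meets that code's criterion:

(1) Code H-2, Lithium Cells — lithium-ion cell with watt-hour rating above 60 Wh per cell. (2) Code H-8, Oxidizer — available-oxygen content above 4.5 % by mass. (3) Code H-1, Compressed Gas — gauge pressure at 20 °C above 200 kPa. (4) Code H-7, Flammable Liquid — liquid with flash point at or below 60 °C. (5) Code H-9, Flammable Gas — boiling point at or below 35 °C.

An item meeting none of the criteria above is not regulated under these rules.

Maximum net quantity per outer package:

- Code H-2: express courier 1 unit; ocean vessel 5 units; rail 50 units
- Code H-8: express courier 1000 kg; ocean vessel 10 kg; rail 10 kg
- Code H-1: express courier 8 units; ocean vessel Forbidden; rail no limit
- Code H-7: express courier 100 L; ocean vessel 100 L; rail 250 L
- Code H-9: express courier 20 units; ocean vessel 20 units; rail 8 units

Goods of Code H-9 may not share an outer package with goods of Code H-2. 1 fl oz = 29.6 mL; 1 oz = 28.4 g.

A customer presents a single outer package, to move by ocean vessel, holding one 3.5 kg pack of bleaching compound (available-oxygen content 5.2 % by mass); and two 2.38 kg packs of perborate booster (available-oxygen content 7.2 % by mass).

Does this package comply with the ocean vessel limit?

Available-oxygen content 5.2 % by mass meets the Code H-8 criterion (Oxidizer), so the bleaching compound is Code H-8.
Perborate booster: available-oxygen content 7.2 % by mass > 4.5 % by mass → Code H-8 (Oxidizer).
Total Code H-8: 3.5 kg + (two 2.38 kg packs = 4.76 kg) = 8.26 kg.
8.26 kg ≤ 10 kg (ocean vessel limit, Code H-8) — within limit.

Yes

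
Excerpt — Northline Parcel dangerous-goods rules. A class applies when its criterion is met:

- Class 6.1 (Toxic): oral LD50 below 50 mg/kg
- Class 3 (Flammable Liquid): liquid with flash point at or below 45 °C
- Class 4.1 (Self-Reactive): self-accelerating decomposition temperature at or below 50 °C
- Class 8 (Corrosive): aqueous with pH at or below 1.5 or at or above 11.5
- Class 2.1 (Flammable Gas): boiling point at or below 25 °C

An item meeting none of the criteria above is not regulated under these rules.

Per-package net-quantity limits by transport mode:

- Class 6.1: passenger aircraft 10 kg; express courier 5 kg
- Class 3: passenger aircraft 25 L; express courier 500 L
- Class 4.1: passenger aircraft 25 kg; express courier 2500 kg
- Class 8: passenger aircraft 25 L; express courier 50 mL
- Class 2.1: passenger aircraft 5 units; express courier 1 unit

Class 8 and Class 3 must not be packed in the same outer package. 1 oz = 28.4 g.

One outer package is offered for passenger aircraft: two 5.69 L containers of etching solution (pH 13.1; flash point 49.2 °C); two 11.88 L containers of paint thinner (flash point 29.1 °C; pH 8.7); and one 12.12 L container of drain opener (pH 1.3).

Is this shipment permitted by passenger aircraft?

pH 13.1 meets the Class 8 criterion (Corrosive), so the etching solution is Class 8.
The paint thinner has flash point 29.1 °C, which is ≤ 45 °C, so it is Class 3 (Flammable Liquid).
The drain opener has pH 1.3, which is ≤ 1.5, so it is Class 8 (Corrosive).
Total Class 8: (two 5.69 L containers = 11.38 L) + 12.12 L = 23.5 L.
That is within the Class 8 passenger aircraft limit of 25 L.
Class 3 quantity: two 11.88 L containers = 23.76 L.
That is within the Class 3 passenger aircraft limit of 25 L.
Class 8 and Class 3 may not share an outer package.

No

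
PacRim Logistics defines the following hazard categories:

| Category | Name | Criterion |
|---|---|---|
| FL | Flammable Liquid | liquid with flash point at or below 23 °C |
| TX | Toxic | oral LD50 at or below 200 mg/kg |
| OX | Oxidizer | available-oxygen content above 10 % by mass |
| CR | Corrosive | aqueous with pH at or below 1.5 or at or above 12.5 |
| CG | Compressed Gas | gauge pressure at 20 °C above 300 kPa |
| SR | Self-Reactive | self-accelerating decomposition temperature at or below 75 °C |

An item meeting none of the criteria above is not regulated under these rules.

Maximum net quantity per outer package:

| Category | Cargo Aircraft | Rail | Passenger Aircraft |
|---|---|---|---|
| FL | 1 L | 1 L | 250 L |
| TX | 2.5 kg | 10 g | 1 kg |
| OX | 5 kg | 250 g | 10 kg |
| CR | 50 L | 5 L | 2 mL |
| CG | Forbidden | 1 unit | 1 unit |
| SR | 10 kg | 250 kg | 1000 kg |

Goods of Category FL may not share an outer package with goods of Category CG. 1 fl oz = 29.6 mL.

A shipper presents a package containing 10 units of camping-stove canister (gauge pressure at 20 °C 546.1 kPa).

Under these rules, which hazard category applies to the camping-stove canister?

With gauge pressure at 20 °C 546.1 kPa (> 300 kPa), the camping-stove canister falls in Category CG.

Category CG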